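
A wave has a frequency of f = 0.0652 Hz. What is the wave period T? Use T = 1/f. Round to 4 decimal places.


T = 1 / f
T = 1 / 0.0652
T = 15.3374 s

15.3374


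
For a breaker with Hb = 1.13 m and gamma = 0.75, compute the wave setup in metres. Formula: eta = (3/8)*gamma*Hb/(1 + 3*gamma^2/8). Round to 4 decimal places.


eta = (3/8) * gamma * Hb / (1 + 3*gamma^2/8)
Numerator = (3/8) * 0.75 * 1.13 = 0.317812
Denominator = 1 + 3*0.75^2/8 = 1 + 0.210938 = 1.210938
eta = 0.317812 / 1.210938
eta = 0.2625 m

0.2625


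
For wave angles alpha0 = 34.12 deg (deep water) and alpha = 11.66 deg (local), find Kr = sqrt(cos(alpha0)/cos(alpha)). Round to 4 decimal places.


Kr = sqrt(cos(alpha0) / cos(alpha))
cos(34.12) = 0.827865
cos(11.66) = 0.979364
Kr = sqrt(0.827865 / 0.979364)
Kr = sqrt(0.845308)
Kr = 0.9194

0.9194


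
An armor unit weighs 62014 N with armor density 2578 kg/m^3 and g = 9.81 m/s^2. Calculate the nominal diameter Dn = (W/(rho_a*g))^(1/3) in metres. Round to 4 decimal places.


V = W / (rho_a * g)
V = 62014 / (2578 * 9.81)
V = 62014 / 25290.18
V = 2.452098 m^3
Dn = V^(1/3) = 2.452098^(1/3)
Dn = 1.3485 m

1.3485


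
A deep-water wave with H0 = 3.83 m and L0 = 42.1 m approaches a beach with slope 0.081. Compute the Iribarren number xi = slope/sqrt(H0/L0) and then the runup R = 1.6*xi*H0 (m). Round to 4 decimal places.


xi = slope / sqrt(H0/L0)
H0/L0 = 3.83/42.1 = 0.090974
sqrt(0.090974) = 0.301619
xi = 0.081 / 0.301619 = 0.268551
R = 1.6 * xi * H0 = 1.6 * 0.268551 * 3.83
R = 1.6457 m

1.6457


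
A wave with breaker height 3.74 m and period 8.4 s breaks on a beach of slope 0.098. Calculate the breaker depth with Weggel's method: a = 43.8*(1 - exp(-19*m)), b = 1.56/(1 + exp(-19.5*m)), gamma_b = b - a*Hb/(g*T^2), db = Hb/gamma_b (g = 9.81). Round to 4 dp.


a = 43.8 * (1 - exp(-19 * m))
exp(-19 * 0.098) = exp(-1.8620) = 0.155362
a = 43.8 * (1 - 0.155362) = 36.995162
b = 1.56 / (1 + exp(-19.5 * m))
exp(-19.5 * 0.098) = exp(-1.9110) = 0.147932
b = 1.56 / (1 + 0.147932) = 1.358965
Hb / (g * T^2) = 3.74 / (9.81 * 8.4^2) = 3.74 / 692.1936 = 0.00540311
gamma_b = b - a * Hb/(g*T^2) = 1.358965 - 36.995162 * 0.00540311 = 1.159076
db = Hb / gamma_b = 3.74 / 1.159076
db = 3.2267 m

3.2267


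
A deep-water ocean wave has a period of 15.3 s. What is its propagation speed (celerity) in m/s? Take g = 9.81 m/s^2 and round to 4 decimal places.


We use the deep-water celerity formula:
C = g * T / (2 * pi)
C = 9.81 * 15.3 / (2 * 3.14159...)
C = 150.093000 / 6.283185
C = 23.8880 m/s

23.8880


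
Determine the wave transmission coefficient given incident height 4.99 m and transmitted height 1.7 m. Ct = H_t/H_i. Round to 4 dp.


Ct = H_t / H_i
Ct = 1.7 / 4.99
Ct = 0.3407

0.3407


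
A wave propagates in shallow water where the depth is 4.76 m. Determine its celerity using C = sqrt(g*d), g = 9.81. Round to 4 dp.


Using the shallow-water approximation:
C = sqrt(g * d) = sqrt(9.81 * 4.76)
C = sqrt(46.6956)
C = 6.8334 m/s

6.8334


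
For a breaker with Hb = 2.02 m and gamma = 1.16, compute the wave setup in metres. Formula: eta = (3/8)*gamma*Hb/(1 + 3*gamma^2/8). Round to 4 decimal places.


eta = (3/8) * gamma * Hb / (1 + 3*gamma^2/8)
Numerator = (3/8) * 1.16 * 2.02 = 0.878700
Denominator = 1 + 3*1.16^2/8 = 1 + 0.504600 = 1.504600
eta = 0.878700 / 1.504600
eta = 0.5840 m

0.5840


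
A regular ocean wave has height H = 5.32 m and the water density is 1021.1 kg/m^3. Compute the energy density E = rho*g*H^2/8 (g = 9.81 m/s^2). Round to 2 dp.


E = (1/8) * rho * g * H^2
E = (1/8) * 1021.1 * 9.81 * 5.32^2
E = 0.125 * 1021.1 * 9.81 * 28.3024
E = 35438.11 J/m^2

35438.11


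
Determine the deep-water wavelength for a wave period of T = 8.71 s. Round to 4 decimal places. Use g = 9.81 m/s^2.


L0 = g * T^2 / (2 * pi)
L0 = 9.81 * 8.71^2 / (2 * pi)
L0 = 9.81 * 75.8641 / 6.28319
L0 = 744.2268 / 6.28319
L0 = 118.4474 m

118.4474


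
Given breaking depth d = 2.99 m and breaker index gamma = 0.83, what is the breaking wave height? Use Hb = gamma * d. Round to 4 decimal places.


Hb = gamma * d
Hb = 0.83 * 2.99
Hb = 2.4817 m

2.4817


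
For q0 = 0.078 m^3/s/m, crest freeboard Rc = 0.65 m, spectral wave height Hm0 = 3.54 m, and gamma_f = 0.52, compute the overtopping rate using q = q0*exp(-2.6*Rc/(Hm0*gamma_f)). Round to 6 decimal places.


q = q0 * exp(-2.6 * Rc / (Hm0 * gamma_f))
Exponent = -2.6 * 0.65 / (3.54 * 0.52)
= -2.6 * 0.65 / 1.8408
= -0.918079
exp(-0.918079) = 0.399285
q = 0.078 * 0.399285
q = 0.031144 m^3/s/m

0.031144


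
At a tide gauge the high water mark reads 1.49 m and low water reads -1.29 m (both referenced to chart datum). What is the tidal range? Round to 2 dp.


Tidal range = High water - Low water
Tidal range = 1.49 - (-1.29)
Tidal range = 2.78 m

2.78


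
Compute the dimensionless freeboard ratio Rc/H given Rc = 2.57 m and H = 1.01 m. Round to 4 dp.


Relative freeboard = Rc / H
= 2.57 / 1.01
= 2.5446

2.5446


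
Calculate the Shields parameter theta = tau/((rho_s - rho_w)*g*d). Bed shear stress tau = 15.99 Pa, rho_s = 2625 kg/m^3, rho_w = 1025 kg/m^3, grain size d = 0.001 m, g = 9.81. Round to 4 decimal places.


theta = tau / ((rho_s - rho_w) * g * d)
rho_s - rho_w = 2625 - 1025 = 1600
Denominator = 1600 * 9.81 * 0.001 = 15.696000
theta = 15.99 / 15.696000
theta = 1.0187

1.0187


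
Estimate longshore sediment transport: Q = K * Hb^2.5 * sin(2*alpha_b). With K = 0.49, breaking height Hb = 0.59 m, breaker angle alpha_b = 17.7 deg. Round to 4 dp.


Q = K * Hb^2.5 * sin(2 * alpha_b)
Hb^2.5 = 0.59^2.5 = 0.267381
sin(2 * 17.7) = sin(35.4) = 0.579281
Q = 0.49 * 0.267381 * 0.579281
Q = 0.0759 m^3/s

0.0759


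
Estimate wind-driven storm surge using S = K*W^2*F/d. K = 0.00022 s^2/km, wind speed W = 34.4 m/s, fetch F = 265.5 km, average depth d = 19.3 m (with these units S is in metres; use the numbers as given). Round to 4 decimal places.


S = K * W^2 * F / d
W^2 = 34.4^2 = 1183.36
S = 0.00022 * 1183.36 * 265.5 / 19.3
Numerator = 0.00022 * 1183.36 * 265.5 = 69.120058
S = 69.120058 / 19.3 = 3.5814 m

3.5814


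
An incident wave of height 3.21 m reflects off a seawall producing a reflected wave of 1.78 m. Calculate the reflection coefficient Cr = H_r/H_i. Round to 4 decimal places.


Cr = H_r / H_i
Cr = 1.78 / 3.21
Cr = 0.5545

0.5545


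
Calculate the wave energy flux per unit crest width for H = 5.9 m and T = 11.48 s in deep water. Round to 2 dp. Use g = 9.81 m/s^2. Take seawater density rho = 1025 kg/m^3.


P = rho * g^2 * H^2 * T / (32 * pi)
P = 1025 * 9.81^2 * 5.9^2 * 11.48 / (32 * pi)
P = 1025 * 96.2361 * 34.8100 * 11.48 / 100.53096
P = 392110.02 W/m

392110.02


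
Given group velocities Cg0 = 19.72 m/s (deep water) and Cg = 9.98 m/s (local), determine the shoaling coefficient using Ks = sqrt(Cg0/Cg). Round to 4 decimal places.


Ks = sqrt(Cg0 / Cg)
Ks = sqrt(19.72 / 9.98)
Ks = sqrt(1.9760)
Ks = 1.4057

1.4057


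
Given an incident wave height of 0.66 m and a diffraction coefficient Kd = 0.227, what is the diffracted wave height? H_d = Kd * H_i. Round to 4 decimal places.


H_d = Kd * H_i
H_d = 0.227 * 0.66
H_d = 0.1498 m

0.1498


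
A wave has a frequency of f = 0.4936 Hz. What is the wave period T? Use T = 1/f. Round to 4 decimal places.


T = 1 / f
T = 1 / 0.4936
T = 2.0259 s

2.0259


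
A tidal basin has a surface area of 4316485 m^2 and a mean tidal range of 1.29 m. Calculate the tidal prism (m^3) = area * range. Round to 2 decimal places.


Tidal prism = Area * Tidal range
P = 4316485 * 1.29
P = 5568265.65 m^3

5568265.65


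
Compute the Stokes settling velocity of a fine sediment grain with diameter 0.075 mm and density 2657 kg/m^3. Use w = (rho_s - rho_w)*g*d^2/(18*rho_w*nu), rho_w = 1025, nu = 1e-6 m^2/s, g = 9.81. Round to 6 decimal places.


w = (rho_s - rho_w) * g * d^2 / (18 * rho_w * nu)
d = 0.075 mm = 0.000075 m
rho_s - rho_w = 2657 - 1025 = 1632
Numerator = 1632 * 9.81 * (0.000075)^2 = 0.000090055800
Denominator = 18 * 1025 * 1e-6 = 0.018450
w = 0.004881 m/s

0.004881


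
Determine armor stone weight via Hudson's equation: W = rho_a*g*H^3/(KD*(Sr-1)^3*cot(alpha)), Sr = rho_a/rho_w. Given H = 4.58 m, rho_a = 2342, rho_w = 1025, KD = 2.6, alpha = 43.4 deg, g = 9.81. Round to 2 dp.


Sr = rho_a / rho_w = 2342 / 1025 = 2.284878
(Sr - 1) = 1.284878
(Sr - 1)^3 = 2.121220
cot(43.4) = 1 / tan(43.4) = 1 / 0.945653 = 1.057470
Numerator = 2342 * 9.81 * 4.58^3 = 2207254.0996
Denominator = 2.6 * 2.121220 * 1.057470 = 5.832131
W = 2207254.0996 / 5.832131
W = 378464.42 N

378464.42


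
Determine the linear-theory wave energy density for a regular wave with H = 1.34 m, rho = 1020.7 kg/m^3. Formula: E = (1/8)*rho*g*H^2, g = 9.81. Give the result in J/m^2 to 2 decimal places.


E = (1/8) * rho * g * H^2
E = (1/8) * 1020.7 * 9.81 * 1.34^2
E = 0.125 * 1020.7 * 9.81 * 1.7956
E = 2247.43 J/m^2

2247.43


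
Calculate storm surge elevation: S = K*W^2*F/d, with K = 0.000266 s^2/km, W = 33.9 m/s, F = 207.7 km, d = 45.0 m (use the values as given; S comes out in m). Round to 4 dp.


S = K * W^2 * F / d
W^2 = 33.9^2 = 1149.21
S = 0.000266 * 1149.21 * 207.7 / 45.0
Numerator = 0.000266 * 1149.21 * 207.7 = 63.491784
S = 63.491784 / 45.0 = 1.4109 m

1.4109


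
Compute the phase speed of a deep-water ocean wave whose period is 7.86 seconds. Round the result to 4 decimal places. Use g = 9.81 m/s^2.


We use the deep-water celerity formula:
C = g * T / (2 * pi)
C = 9.81 * 7.86 / (2 * 3.14159...)
C = 77.106600 / 6.283185
C = 12.2719 m/s

12.2719


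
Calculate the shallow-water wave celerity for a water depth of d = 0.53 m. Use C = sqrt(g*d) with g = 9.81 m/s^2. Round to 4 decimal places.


Using the shallow-water approximation:
C = sqrt(g * d) = sqrt(9.81 * 0.53)
C = sqrt(5.1993)
C = 2.2802 m/s

2.2802


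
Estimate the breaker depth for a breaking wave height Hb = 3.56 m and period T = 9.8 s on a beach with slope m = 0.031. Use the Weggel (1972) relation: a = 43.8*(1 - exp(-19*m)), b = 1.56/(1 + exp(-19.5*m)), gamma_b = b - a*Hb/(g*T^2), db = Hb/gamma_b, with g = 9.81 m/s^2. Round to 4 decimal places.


a = 43.8 * (1 - exp(-19 * m))
exp(-19 * 0.031) = exp(-0.5890) = 0.554882
a = 43.8 * (1 - 0.554882) = 19.496173
b = 1.56 / (1 + exp(-19.5 * m))
exp(-19.5 * 0.031) = exp(-0.6045) = 0.546348
b = 1.56 / (1 + 0.546348) = 1.008829
Hb / (g * T^2) = 3.56 / (9.81 * 9.8^2) = 3.56 / 942.1524 = 0.00377858
gamma_b = b - a * Hb/(g*T^2) = 1.008829 - 19.496173 * 0.00377858 = 0.935161
db = Hb / gamma_b = 3.56 / 0.935161
db = 3.8068 m

3.8068


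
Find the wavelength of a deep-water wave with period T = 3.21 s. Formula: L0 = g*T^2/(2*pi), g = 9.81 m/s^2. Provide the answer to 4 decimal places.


L0 = g * T^2 / (2 * pi)
L0 = 9.81 * 3.21^2 / (2 * pi)
L0 = 9.81 * 10.3041 / 6.28319
L0 = 101.0832 / 6.28319
L0 = 16.0879 m

16.0879


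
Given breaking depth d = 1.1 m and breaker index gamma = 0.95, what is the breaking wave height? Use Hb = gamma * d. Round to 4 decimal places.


Hb = gamma * d
Hb = 0.95 * 1.1
Hb = 1.0450 m

1.0450


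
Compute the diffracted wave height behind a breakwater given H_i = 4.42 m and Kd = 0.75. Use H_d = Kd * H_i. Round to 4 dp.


H_d = Kd * H_i
H_d = 0.75 * 4.42
H_d = 3.3150 m

3.3150


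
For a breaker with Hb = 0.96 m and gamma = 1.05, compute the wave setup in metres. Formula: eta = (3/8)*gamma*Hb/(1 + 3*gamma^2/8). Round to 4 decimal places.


eta = (3/8) * gamma * Hb / (1 + 3*gamma^2/8)
Numerator = (3/8) * 1.05 * 0.96 = 0.378000
Denominator = 1 + 3*1.05^2/8 = 1 + 0.413438 = 1.413438
eta = 0.378000 / 1.413438
eta = 0.2674 m

0.2674


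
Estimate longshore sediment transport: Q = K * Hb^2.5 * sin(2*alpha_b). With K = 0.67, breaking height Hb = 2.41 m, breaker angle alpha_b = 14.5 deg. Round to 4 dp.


Q = K * Hb^2.5 * sin(2 * alpha_b)
Hb^2.5 = 2.41^2.5 = 9.016596
sin(2 * 14.5) = sin(29.0) = 0.484810
Q = 0.67 * 9.016596 * 0.484810
Q = 2.9288 m^3/s

2.9288


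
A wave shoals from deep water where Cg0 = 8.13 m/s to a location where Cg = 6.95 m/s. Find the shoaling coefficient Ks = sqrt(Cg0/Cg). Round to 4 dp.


Ks = sqrt(Cg0 / Cg)
Ks = sqrt(8.13 / 6.95)
Ks = sqrt(1.1698)
Ks = 1.0816

1.0816


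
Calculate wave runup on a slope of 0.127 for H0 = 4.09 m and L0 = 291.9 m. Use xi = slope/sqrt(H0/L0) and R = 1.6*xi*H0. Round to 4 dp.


xi = slope / sqrt(H0/L0)
H0/L0 = 4.09/291.9 = 0.014012
sqrt(0.014012) = 0.118371
xi = 0.127 / 0.118371 = 1.072900
R = 1.6 * xi * H0 = 1.6 * 1.072900 * 4.09
R = 7.0211 m

7.0211


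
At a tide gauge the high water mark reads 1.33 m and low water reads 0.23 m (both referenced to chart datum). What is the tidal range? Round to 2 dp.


Tidal range = High water - Low water
Tidal range = 1.33 - (0.23)
Tidal range = 1.10 m

1.10


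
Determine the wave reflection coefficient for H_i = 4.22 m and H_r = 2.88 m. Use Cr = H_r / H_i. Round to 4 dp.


Cr = H_r / H_i
Cr = 2.88 / 4.22
Cr = 0.6825

0.6825


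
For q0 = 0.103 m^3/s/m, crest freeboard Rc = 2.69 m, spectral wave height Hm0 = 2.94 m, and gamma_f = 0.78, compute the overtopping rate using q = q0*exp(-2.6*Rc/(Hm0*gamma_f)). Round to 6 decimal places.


q = q0 * exp(-2.6 * Rc / (Hm0 * gamma_f))
Exponent = -2.6 * 2.69 / (2.94 * 0.78)
= -2.6 * 2.69 / 2.2932
= -3.049887
exp(-3.049887) = 0.047364
q = 0.103 * 0.047364
q = 0.004879 m^3/s/m

0.004879


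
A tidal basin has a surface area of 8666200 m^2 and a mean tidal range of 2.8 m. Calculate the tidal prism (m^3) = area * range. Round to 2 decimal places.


Tidal prism = Area * Tidal range
P = 8666200 * 2.8
P = 24265360.00 m^3

24265360.00


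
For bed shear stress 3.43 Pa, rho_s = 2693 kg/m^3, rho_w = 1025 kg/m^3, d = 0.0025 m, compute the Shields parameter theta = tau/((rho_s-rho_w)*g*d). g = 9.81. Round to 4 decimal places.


theta = tau / ((rho_s - rho_w) * g * d)
rho_s - rho_w = 2693 - 1025 = 1668
Denominator = 1668 * 9.81 * 0.0025 = 40.907700
theta = 3.43 / 40.907700
theta = 0.0838

0.0838


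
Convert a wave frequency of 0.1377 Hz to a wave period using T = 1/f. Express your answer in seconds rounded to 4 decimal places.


T = 1 / f
T = 1 / 0.1377
T = 7.2622 s

7.2622


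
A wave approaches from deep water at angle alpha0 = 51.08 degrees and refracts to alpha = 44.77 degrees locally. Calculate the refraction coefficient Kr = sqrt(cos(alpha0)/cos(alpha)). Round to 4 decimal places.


Kr = sqrt(cos(alpha0) / cos(alpha))
cos(51.08) = 0.628235
cos(44.77) = 0.709940
Kr = sqrt(0.628235 / 0.709940)
Kr = sqrt(0.884913)
Kr = 0.9407

0.9407


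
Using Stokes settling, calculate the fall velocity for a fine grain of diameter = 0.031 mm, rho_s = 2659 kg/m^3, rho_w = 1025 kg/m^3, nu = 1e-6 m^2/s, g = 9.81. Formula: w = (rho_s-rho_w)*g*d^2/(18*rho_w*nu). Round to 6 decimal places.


w = (rho_s - rho_w) * g * d^2 / (18 * rho_w * nu)
d = 0.031 mm = 0.000031 m
rho_s - rho_w = 2659 - 1025 = 1634
Numerator = 1634 * 9.81 * (0.000031)^2 = 0.000015404388
Denominator = 18 * 1025 * 1e-6 = 0.018450
w = 0.000835 m/s

0.000835


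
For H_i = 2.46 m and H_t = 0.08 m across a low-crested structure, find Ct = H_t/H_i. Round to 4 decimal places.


Ct = H_t / H_i
Ct = 0.08 / 2.46
Ct = 0.0325

0.0325


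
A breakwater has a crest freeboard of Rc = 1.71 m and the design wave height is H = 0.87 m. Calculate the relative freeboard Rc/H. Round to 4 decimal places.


Relative freeboard = Rc / H
= 1.71 / 0.87
= 1.9655

1.9655


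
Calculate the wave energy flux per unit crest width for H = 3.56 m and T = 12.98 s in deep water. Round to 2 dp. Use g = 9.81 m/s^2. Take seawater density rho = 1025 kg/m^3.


P = rho * g^2 * H^2 * T / (32 * pi)
P = 1025 * 9.81^2 * 3.56^2 * 12.98 / (32 * pi)
P = 1025 * 96.2361 * 12.6736 * 12.98 / 100.53096
P = 161412.33 W/m

161412.33


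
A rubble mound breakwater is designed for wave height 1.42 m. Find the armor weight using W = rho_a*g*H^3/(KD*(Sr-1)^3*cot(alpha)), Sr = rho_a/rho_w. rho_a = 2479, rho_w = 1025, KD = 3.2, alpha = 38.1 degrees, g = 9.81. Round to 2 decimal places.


Sr = rho_a / rho_w = 2479 / 1025 = 2.418537
(Sr - 1) = 1.418537
(Sr - 1)^3 = 2.854445
cot(38.1) = 1 / tan(38.1) = 1 / 0.784100 = 1.275347
Numerator = 2479 * 9.81 * 1.42^3 = 69632.2722
Denominator = 3.2 * 2.854445 * 1.275347 = 11.649306
W = 69632.2722 / 11.649306
W = 5977.38 N

5977.38


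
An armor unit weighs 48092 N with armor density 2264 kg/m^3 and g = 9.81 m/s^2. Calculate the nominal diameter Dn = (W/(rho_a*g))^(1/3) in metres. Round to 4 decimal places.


V = W / (rho_a * g)
V = 48092 / (2264 * 9.81)
V = 48092 / 22209.84
V = 2.165347 m^3
Dn = V^(1/3) = 2.165347^(1/3)
Dn = 1.2937 m

1.2937


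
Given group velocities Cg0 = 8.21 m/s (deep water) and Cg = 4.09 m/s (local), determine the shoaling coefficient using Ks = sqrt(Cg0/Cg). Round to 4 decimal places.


Ks = sqrt(Cg0 / Cg)
Ks = sqrt(8.21 / 4.09)
Ks = sqrt(2.0073)
Ks = 1.4168

1.4168


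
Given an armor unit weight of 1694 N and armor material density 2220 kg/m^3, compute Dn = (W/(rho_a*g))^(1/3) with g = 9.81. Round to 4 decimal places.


V = W / (rho_a * g)
V = 1694 / (2220 * 9.81)
V = 1694 / 21778.20
V = 0.077784 m^3
Dn = V^(1/3) = 0.077784^(1/3)
Dn = 0.4269 m

0.4269


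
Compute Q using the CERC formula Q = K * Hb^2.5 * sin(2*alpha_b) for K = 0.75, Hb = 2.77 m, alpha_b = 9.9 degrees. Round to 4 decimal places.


Q = K * Hb^2.5 * sin(2 * alpha_b)
Hb^2.5 = 2.77^2.5 = 12.770251
sin(2 * 9.9) = sin(19.8) = 0.338738
Q = 0.75 * 12.770251 * 0.338738
Q = 3.2443 m^3/s

3.2443


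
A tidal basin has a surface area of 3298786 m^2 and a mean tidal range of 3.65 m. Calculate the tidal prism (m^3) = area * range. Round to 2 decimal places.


Tidal prism = Area * Tidal range
P = 3298786 * 3.65
P = 12040568.90 m^3

12040568.90


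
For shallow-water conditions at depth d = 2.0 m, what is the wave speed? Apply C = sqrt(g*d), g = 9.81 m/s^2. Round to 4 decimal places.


Using the shallow-water approximation:
C = sqrt(g * d) = sqrt(9.81 * 2.0)
C = sqrt(19.6200)
C = 4.4294 m/s

4.4294


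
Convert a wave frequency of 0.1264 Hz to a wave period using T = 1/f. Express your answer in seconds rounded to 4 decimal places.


T = 1 / f
T = 1 / 0.1264
T = 7.9114 s

7.9114


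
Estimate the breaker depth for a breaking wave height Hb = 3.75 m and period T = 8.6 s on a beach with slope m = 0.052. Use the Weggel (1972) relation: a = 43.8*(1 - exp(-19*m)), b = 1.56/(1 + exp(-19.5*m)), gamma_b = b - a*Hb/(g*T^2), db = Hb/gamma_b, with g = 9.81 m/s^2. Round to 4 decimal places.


a = 43.8 * (1 - exp(-19 * m))
exp(-19 * 0.052) = exp(-0.9880) = 0.372321
a = 43.8 * (1 - 0.372321) = 27.492358
b = 1.56 / (1 + exp(-19.5 * m))
exp(-19.5 * 0.052) = exp(-1.0140) = 0.362765
b = 1.56 / (1 + 0.362765) = 1.144731
Hb / (g * T^2) = 3.75 / (9.81 * 8.6^2) = 3.75 / 725.5476 = 0.00516851
gamma_b = b - a * Hb/(g*T^2) = 1.144731 - 27.492358 * 0.00516851 = 1.002637
db = Hb / gamma_b = 3.75 / 1.002637
db = 3.7401 m

3.7401


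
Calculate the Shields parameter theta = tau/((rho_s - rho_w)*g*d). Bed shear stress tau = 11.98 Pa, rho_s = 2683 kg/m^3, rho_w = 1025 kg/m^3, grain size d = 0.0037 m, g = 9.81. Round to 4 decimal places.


theta = tau / ((rho_s - rho_w) * g * d)
rho_s - rho_w = 2683 - 1025 = 1658
Denominator = 1658 * 9.81 * 0.0037 = 60.180426
theta = 11.98 / 60.180426
theta = 0.1991

0.1991


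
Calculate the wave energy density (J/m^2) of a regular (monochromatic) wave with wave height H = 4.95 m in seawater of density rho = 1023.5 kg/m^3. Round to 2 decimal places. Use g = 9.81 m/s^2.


E = (1/8) * rho * g * H^2
E = (1/8) * 1023.5 * 9.81 * 4.95^2
E = 0.125 * 1023.5 * 9.81 * 24.5025
E = 30752.28 J/m^2

30752.28


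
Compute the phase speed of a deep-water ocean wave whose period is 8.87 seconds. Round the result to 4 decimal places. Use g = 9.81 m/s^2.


We use the deep-water celerity formula:
C = g * T / (2 * pi)
C = 9.81 * 8.87 / (2 * 3.14159...)
C = 87.014700 / 6.283185
C = 13.8488 m/s

13.8488


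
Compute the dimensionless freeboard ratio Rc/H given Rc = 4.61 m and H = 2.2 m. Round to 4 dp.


Relative freeboard = Rc / H
= 4.61 / 2.2
= 2.0955

2.0955


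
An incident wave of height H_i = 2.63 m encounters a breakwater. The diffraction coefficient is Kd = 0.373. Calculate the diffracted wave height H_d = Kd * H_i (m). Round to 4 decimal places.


H_d = Kd * H_i
H_d = 0.373 * 2.63
H_d = 0.9810 m

0.9810


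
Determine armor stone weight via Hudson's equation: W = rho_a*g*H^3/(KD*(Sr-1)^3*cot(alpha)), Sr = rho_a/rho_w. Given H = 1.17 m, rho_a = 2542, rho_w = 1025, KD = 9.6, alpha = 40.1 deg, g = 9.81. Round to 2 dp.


Sr = rho_a / rho_w = 2542 / 1025 = 2.480000
(Sr - 1) = 1.480000
(Sr - 1)^3 = 3.241792
cot(40.1) = 1 / tan(40.1) = 1 / 0.842078 = 1.187538
Numerator = 2542 * 9.81 * 1.17^3 = 39939.4554
Denominator = 9.6 * 3.241792 * 1.187538 = 36.957617
W = 39939.4554 / 36.957617
W = 1080.68 N

1080.68


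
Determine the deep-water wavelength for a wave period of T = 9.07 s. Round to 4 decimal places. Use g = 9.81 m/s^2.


L0 = g * T^2 / (2 * pi)
L0 = 9.81 * 9.07^2 / (2 * pi)
L0 = 9.81 * 82.2649 / 6.28319
L0 = 807.0187 / 6.28319
L0 = 128.4410 m

128.4410


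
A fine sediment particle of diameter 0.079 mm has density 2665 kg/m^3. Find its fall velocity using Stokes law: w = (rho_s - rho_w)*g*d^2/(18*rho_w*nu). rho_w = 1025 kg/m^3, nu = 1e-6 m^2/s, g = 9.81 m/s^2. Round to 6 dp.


w = (rho_s - rho_w) * g * d^2 / (18 * rho_w * nu)
d = 0.079 mm = 0.000079 m
rho_s - rho_w = 2665 - 1025 = 1640
Numerator = 1640 * 9.81 * (0.000079)^2 = 0.000100407704
Denominator = 18 * 1025 * 1e-6 = 0.018450
w = 0.005442 m/s

0.005442


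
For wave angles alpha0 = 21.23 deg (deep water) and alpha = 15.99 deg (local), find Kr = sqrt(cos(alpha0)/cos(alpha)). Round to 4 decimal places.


Kr = sqrt(cos(alpha0) / cos(alpha))
cos(21.23) = 0.932134
cos(15.99) = 0.961310
Kr = sqrt(0.932134 / 0.961310)
Kr = sqrt(0.969650)
Kr = 0.9847

0.9847


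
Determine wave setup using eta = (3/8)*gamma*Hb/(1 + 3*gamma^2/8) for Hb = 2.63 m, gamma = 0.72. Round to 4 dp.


eta = (3/8) * gamma * Hb / (1 + 3*gamma^2/8)
Numerator = (3/8) * 0.72 * 2.63 = 0.710100
Denominator = 1 + 3*0.72^2/8 = 1 + 0.194400 = 1.194400
eta = 0.710100 / 1.194400
eta = 0.5945 m

0.5945


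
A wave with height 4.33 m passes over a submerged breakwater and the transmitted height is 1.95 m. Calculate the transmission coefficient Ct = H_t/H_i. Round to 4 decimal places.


Ct = H_t / H_i
Ct = 1.95 / 4.33
Ct = 0.4503

0.4503


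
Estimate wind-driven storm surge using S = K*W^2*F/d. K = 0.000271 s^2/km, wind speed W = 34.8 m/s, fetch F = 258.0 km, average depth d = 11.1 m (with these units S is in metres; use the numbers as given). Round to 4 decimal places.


S = K * W^2 * F / d
W^2 = 34.8^2 = 1211.04
S = 0.000271 * 1211.04 * 258.0 / 11.1
Numerator = 0.000271 * 1211.04 * 258.0 = 84.673495
S = 84.673495 / 11.1 = 7.6282 m

7.6282


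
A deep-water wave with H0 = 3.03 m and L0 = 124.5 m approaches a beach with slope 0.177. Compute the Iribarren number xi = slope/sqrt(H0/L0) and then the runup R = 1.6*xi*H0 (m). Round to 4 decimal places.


xi = slope / sqrt(H0/L0)
H0/L0 = 3.03/124.5 = 0.024337
sqrt(0.024337) = 0.156004
xi = 0.177 / 0.156004 = 1.134584
R = 1.6 * xi * H0 = 1.6 * 1.134584 * 3.03
R = 5.5005 m

5.5005


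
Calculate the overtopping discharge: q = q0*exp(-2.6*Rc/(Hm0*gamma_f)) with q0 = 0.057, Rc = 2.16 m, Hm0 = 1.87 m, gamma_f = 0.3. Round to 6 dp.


q = q0 * exp(-2.6 * Rc / (Hm0 * gamma_f))
Exponent = -2.6 * 2.16 / (1.87 * 0.3)
= -2.6 * 2.16 / 0.5610
= -10.010695
exp(-10.010695) = 0.000045
q = 0.057 * 0.000045
q = 0.000003 m^3/s/m

0.000003


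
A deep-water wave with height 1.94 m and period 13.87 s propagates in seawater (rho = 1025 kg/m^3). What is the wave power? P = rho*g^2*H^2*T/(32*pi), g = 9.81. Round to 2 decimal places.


P = rho * g^2 * H^2 * T / (32 * pi)
P = 1025 * 9.81^2 * 1.94^2 * 13.87 / (32 * pi)
P = 1025 * 96.2361 * 3.7636 * 13.87 / 100.53096
P = 51220.28 W/m

51220.28


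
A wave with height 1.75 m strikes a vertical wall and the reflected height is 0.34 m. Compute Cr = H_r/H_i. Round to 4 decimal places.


Cr = H_r / H_i
Cr = 0.34 / 1.75
Cr = 0.1943

0.1943


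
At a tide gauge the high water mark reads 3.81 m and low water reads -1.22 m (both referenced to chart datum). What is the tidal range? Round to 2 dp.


Tidal range = High water - Low water
Tidal range = 3.81 - (-1.22)
Tidal range = 5.03 m

5.03


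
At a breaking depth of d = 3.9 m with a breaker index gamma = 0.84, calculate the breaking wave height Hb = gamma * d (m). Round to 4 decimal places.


Hb = gamma * d
Hb = 0.84 * 3.9
Hb = 3.2760 m

3.2760


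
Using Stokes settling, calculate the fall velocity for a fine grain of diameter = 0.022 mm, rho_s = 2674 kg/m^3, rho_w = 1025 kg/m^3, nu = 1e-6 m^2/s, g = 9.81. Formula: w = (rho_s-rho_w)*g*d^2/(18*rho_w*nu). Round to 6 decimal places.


w = (rho_s - rho_w) * g * d^2 / (18 * rho_w * nu)
d = 0.022 mm = 0.000022 m
rho_s - rho_w = 2674 - 1025 = 1649
Numerator = 1649 * 9.81 * (0.000022)^2 = 0.000007829518
Denominator = 18 * 1025 * 1e-6 = 0.018450
w = 0.000424 m/s

0.000424


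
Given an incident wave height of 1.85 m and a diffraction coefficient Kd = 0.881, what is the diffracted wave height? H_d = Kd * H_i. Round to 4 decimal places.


H_d = Kd * H_i
H_d = 0.881 * 1.85
H_d = 1.6299 m

1.6299


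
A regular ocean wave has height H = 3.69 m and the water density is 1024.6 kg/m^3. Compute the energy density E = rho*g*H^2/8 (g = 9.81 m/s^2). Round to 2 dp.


E = (1/8) * rho * g * H^2
E = (1/8) * 1024.6 * 9.81 * 3.69^2
E = 0.125 * 1024.6 * 9.81 * 13.6161
E = 17107.48 J/m^2

17107.48


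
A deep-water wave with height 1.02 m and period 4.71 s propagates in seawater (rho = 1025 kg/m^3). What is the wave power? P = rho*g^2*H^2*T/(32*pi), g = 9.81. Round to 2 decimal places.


P = rho * g^2 * H^2 * T / (32 * pi)
P = 1025 * 9.81^2 * 1.02^2 * 4.71 / (32 * pi)
P = 1025 * 96.2361 * 1.0404 * 4.71 / 100.53096
P = 4808.21 W/m

4808.21


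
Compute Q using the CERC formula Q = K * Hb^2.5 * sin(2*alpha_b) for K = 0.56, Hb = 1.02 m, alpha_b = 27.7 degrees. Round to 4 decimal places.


Q = K * Hb^2.5 * sin(2 * alpha_b)
Hb^2.5 = 1.02^2.5 = 1.050752
sin(2 * 27.7) = sin(55.4) = 0.823136
Q = 0.56 * 1.050752 * 0.823136
Q = 0.4844 m^3/s

0.4844


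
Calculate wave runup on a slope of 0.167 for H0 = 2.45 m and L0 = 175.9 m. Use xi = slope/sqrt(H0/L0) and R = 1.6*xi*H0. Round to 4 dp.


xi = slope / sqrt(H0/L0)
H0/L0 = 2.45/175.9 = 0.013928
sqrt(0.013928) = 0.118019
xi = 0.167 / 0.118019 = 1.415032
R = 1.6 * xi * H0 = 1.6 * 1.415032 * 2.45
R = 5.5469 m

5.5469


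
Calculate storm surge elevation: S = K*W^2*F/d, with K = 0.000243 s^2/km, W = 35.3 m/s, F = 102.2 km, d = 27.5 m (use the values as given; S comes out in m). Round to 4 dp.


S = K * W^2 * F / d
W^2 = 35.3^2 = 1246.09
S = 0.000243 * 1246.09 * 102.2 / 27.5
Numerator = 0.000243 * 1246.09 * 102.2 = 30.946147
S = 30.946147 / 27.5 = 1.1253 m

1.1253


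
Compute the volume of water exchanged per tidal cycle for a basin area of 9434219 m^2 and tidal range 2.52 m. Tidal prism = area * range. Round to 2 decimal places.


Tidal prism = Area * Tidal range
P = 9434219 * 2.52
P = 23774231.88 m^3

23774231.88


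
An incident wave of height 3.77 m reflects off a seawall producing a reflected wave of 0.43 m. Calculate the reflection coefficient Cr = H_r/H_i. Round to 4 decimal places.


Cr = H_r / H_i
Cr = 0.43 / 3.77
Cr = 0.1141

0.1141


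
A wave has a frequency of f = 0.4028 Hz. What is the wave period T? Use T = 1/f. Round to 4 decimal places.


T = 1 / f
T = 1 / 0.4028
T = 2.4826 s

2.4826


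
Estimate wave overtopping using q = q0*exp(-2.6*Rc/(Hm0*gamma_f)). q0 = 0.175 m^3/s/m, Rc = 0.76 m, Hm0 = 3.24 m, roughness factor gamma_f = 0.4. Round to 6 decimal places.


q = q0 * exp(-2.6 * Rc / (Hm0 * gamma_f))
Exponent = -2.6 * 0.76 / (3.24 * 0.4)
= -2.6 * 0.76 / 1.2960
= -1.524691
exp(-1.524691) = 0.217688
q = 0.175 * 0.217688
q = 0.038095 m^3/s/m

0.038095


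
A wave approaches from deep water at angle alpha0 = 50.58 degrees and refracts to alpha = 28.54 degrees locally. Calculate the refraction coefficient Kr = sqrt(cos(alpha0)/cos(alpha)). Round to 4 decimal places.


Kr = sqrt(cos(alpha0) / cos(alpha))
cos(50.58) = 0.635000
cos(28.54) = 0.878484
Kr = sqrt(0.635000 / 0.878484)
Kr = sqrt(0.722837)
Kr = 0.8502

0.8502


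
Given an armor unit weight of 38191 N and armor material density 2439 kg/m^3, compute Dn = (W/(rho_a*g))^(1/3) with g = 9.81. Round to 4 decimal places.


V = W / (rho_a * g)
V = 38191 / (2439 * 9.81)
V = 38191 / 23926.59
V = 1.596174 m^3
Dn = V^(1/3) = 1.596174^(1/3)
Dn = 1.1687 m

1.1687


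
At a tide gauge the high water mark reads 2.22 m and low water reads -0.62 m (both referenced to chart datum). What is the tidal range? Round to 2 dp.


Tidal range = High water - Low water
Tidal range = 2.22 - (-0.62)
Tidal range = 2.84 m

2.84


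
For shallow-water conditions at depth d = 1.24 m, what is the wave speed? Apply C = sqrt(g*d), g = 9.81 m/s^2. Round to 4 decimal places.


Using the shallow-water approximation:
C = sqrt(g * d) = sqrt(9.81 * 1.24)
C = sqrt(12.1644)
C = 3.4877 m/s

3.4877


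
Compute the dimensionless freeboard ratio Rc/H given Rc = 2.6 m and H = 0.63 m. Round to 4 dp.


Relative freeboard = Rc / H
= 2.6 / 0.63
= 4.1270

4.1270


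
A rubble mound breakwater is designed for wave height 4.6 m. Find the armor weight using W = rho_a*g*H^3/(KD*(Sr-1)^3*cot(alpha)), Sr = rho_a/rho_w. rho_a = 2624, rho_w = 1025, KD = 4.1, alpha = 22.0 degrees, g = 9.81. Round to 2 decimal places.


Sr = rho_a / rho_w = 2624 / 1025 = 2.560000
(Sr - 1) = 1.560000
(Sr - 1)^3 = 3.796416
cot(22.0) = 1 / tan(22.0) = 1 / 0.404026 = 2.475087
Numerator = 2624 * 9.81 * 4.6^3 = 2505568.8038
Denominator = 4.1 * 3.796416 * 2.475087 = 38.525483
W = 2505568.8038 / 38.525483
W = 65036.66 N

65036.66


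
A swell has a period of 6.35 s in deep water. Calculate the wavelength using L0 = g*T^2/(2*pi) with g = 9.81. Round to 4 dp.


L0 = g * T^2 / (2 * pi)
L0 = 9.81 * 6.35^2 / (2 * pi)
L0 = 9.81 * 40.3225 / 6.28319
L0 = 395.5637 / 6.28319
L0 = 62.9559 m

62.9559


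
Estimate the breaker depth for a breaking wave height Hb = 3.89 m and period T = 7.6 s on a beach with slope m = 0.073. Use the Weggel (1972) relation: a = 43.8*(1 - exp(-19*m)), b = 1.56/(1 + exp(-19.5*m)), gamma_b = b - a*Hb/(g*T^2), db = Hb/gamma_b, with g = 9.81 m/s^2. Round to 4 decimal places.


a = 43.8 * (1 - exp(-19 * m))
exp(-19 * 0.073) = exp(-1.3870) = 0.249824
a = 43.8 * (1 - 0.249824) = 32.857724
b = 1.56 / (1 + exp(-19.5 * m))
exp(-19.5 * 0.073) = exp(-1.4235) = 0.240869
b = 1.56 / (1 + 0.240869) = 1.257183
Hb / (g * T^2) = 3.89 / (9.81 * 7.6^2) = 3.89 / 566.6256 = 0.00686520
gamma_b = b - a * Hb/(g*T^2) = 1.257183 - 32.857724 * 0.00686520 = 1.031608
db = Hb / gamma_b = 3.89 / 1.031608
db = 3.7708 m

3.7708


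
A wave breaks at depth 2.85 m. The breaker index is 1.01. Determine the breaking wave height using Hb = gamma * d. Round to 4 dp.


Hb = gamma * d
Hb = 1.01 * 2.85
Hb = 2.8785 m

2.8785


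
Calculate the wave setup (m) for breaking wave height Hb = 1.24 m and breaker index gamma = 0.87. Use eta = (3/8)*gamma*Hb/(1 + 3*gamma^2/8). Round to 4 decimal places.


eta = (3/8) * gamma * Hb / (1 + 3*gamma^2/8)
Numerator = (3/8) * 0.87 * 1.24 = 0.404550
Denominator = 1 + 3*0.87^2/8 = 1 + 0.283838 = 1.283838
eta = 0.404550 / 1.283838
eta = 0.3151 m

0.3151


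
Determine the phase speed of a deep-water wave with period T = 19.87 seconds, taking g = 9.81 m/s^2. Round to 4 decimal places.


We use the deep-water celerity formula:
C = g * T / (2 * pi)
C = 9.81 * 19.87 / (2 * 3.14159...)
C = 194.924700 / 6.283185
C = 31.0232 m/s

31.0232


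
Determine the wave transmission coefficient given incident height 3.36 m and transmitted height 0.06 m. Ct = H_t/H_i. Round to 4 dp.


Ct = H_t / H_i
Ct = 0.06 / 3.36
Ct = 0.0179

0.0179


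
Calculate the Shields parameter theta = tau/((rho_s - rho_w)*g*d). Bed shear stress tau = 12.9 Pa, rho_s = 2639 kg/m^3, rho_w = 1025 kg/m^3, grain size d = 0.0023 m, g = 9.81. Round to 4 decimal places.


theta = tau / ((rho_s - rho_w) * g * d)
rho_s - rho_w = 2639 - 1025 = 1614
Denominator = 1614 * 9.81 * 0.0023 = 36.416682
theta = 12.9 / 36.416682
theta = 0.3542

0.3542


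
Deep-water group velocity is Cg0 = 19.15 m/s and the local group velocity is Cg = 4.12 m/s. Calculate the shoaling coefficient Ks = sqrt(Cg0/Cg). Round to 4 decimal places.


Ks = sqrt(Cg0 / Cg)
Ks = sqrt(19.15 / 4.12)
Ks = sqrt(4.6481)
Ks = 2.1559

2.1559


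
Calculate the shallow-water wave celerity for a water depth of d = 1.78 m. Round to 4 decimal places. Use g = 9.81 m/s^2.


Using the shallow-water approximation:
C = sqrt(g * d) = sqrt(9.81 * 1.78)
C = sqrt(17.4618)
C = 4.1787 m/s

4.1787


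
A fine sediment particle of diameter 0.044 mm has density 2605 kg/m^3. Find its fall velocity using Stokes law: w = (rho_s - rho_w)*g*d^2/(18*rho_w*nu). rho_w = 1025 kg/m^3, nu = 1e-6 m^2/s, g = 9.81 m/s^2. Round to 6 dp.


w = (rho_s - rho_w) * g * d^2 / (18 * rho_w * nu)
d = 0.044 mm = 0.000044 m
rho_s - rho_w = 2605 - 1025 = 1580
Numerator = 1580 * 9.81 * (0.000044)^2 = 0.000030007613
Denominator = 18 * 1025 * 1e-6 = 0.018450
w = 0.001626 m/s

0.001626


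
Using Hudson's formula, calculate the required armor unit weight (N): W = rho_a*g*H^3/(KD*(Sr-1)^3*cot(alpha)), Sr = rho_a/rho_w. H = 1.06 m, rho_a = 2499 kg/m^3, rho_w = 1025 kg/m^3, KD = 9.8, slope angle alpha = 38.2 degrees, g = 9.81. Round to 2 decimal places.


Sr = rho_a / rho_w = 2499 / 1025 = 2.438049
(Sr - 1) = 1.438049
(Sr - 1)^3 = 2.973862
cot(38.2) = 1 / tan(38.2) = 1 / 0.786922 = 1.270773
Numerator = 2499 * 9.81 * 1.06^3 = 29197.9835
Denominator = 9.8 * 2.973862 * 1.270773 = 37.035228
W = 29197.9835 / 37.035228
W = 788.38 N

788.38


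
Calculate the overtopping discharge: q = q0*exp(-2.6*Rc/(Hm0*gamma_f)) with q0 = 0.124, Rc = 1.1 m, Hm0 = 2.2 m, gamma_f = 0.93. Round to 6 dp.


q = q0 * exp(-2.6 * Rc / (Hm0 * gamma_f))
Exponent = -2.6 * 1.1 / (2.2 * 0.93)
= -2.6 * 1.1 / 2.0460
= -1.397849
exp(-1.397849) = 0.247128
q = 0.124 * 0.247128
q = 0.030644 m^3/s/m

0.030644


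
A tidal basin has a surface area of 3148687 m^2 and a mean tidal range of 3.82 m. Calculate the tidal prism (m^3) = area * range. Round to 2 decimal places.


Tidal prism = Area * Tidal range
P = 3148687 * 3.82
P = 12027984.34 m^3

12027984.34


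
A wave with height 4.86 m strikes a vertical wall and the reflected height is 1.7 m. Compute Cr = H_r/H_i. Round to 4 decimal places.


Cr = H_r / H_i
Cr = 1.7 / 4.86
Cr = 0.3498

0.3498


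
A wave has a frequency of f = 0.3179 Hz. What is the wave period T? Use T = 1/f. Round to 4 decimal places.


T = 1 / f
T = 1 / 0.3179
T = 3.1456 s

3.1456


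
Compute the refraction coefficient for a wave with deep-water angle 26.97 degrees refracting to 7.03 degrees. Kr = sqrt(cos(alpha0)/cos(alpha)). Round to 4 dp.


Kr = sqrt(cos(alpha0) / cos(alpha))
cos(26.97) = 0.891244
cos(7.03) = 0.992482
Kr = sqrt(0.891244 / 0.992482)
Kr = sqrt(0.897995)
Kr = 0.9476

0.9476


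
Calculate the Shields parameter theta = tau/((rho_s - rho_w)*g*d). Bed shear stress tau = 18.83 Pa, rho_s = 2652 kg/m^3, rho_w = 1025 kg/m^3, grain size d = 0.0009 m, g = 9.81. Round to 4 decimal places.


theta = tau / ((rho_s - rho_w) * g * d)
rho_s - rho_w = 2652 - 1025 = 1627
Denominator = 1627 * 9.81 * 0.0009 = 14.364783
theta = 18.83 / 14.364783
theta = 1.3108

1.3108


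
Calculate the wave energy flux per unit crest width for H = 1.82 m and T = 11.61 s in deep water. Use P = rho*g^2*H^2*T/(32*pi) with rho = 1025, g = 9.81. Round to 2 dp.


P = rho * g^2 * H^2 * T / (32 * pi)
P = 1025 * 9.81^2 * 1.82^2 * 11.61 / (32 * pi)
P = 1025 * 96.2361 * 3.3124 * 11.61 / 100.53096
P = 37734.36 W/m

37734.36


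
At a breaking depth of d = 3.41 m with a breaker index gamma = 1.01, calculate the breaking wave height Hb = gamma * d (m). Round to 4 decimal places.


Hb = gamma * d
Hb = 1.01 * 3.41
Hb = 3.4441 m

3.4441


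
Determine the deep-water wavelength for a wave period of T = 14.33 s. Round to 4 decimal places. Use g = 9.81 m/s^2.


L0 = g * T^2 / (2 * pi)
L0 = 9.81 * 14.33^2 / (2 * pi)
L0 = 9.81 * 205.3489 / 6.28319
L0 = 2014.4727 / 6.28319
L0 = 320.6133 m

320.6133


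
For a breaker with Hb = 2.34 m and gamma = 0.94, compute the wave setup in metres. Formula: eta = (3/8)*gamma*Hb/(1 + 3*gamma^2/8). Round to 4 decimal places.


eta = (3/8) * gamma * Hb / (1 + 3*gamma^2/8)
Numerator = (3/8) * 0.94 * 2.34 = 0.824850
Denominator = 1 + 3*0.94^2/8 = 1 + 0.331350 = 1.331350
eta = 0.824850 / 1.331350
eta = 0.6196 m

0.6196


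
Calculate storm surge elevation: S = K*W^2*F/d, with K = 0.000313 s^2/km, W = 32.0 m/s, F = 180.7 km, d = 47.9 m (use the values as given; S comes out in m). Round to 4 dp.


S = K * W^2 * F / d
W^2 = 32.0^2 = 1024.00
S = 0.000313 * 1024.00 * 180.7 / 47.9
Numerator = 0.000313 * 1024.00 * 180.7 = 57.916518
S = 57.916518 / 47.9 = 1.2091 m

1.2091


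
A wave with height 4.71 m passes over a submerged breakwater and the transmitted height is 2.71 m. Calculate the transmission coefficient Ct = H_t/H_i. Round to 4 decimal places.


Ct = H_t / H_i
Ct = 2.71 / 4.71
Ct = 0.5754

0.5754


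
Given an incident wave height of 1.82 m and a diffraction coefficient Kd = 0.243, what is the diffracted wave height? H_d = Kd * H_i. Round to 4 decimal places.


H_d = Kd * H_i
H_d = 0.243 * 1.82
H_d = 0.4423 m

0.4423


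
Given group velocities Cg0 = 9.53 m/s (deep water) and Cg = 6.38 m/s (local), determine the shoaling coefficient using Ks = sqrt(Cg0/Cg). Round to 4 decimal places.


Ks = sqrt(Cg0 / Cg)
Ks = sqrt(9.53 / 6.38)
Ks = sqrt(1.4937)
Ks = 1.2222

1.2222


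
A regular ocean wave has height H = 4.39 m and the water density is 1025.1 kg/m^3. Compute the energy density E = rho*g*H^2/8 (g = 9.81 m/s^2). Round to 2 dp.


E = (1/8) * rho * g * H^2
E = (1/8) * 1025.1 * 9.81 * 4.39^2
E = 0.125 * 1025.1 * 9.81 * 19.2721
E = 24225.59 J/m^2

24225.59


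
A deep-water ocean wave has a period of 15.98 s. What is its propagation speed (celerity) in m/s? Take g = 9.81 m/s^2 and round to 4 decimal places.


We use the deep-water celerity formula:
C = g * T / (2 * pi)
C = 9.81 * 15.98 / (2 * 3.14159...)
C = 156.763800 / 6.283185
C = 24.9497 m/s

24.9497


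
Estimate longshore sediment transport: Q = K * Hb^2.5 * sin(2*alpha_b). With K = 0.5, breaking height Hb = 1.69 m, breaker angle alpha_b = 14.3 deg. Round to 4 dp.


Q = K * Hb^2.5 * sin(2 * alpha_b)
Hb^2.5 = 1.69^2.5 = 3.712930
sin(2 * 14.3) = sin(28.6) = 0.478692
Q = 0.5 * 3.712930 * 0.478692
Q = 0.8887 m^3/s

0.8887


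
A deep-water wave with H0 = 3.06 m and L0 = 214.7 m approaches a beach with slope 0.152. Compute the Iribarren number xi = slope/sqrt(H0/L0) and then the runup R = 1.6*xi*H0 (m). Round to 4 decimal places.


xi = slope / sqrt(H0/L0)
H0/L0 = 3.06/214.7 = 0.014252
sqrt(0.014252) = 0.119384
xi = 0.152 / 0.119384 = 1.273207
R = 1.6 * xi * H0 = 1.6 * 1.273207 * 3.06
R = 6.2336 m

6.2336


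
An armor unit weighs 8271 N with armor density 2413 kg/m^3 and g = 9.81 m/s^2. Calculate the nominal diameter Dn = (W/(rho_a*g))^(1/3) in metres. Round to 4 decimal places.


V = W / (rho_a * g)
V = 8271 / (2413 * 9.81)
V = 8271 / 23671.53
V = 0.349407 m^3
Dn = V^(1/3) = 0.349407^(1/3)
Dn = 0.7043 m

0.7043


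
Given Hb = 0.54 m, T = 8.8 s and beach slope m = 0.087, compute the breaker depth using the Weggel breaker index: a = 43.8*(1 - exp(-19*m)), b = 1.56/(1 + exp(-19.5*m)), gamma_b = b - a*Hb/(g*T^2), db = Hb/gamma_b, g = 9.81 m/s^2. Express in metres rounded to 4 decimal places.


a = 43.8 * (1 - exp(-19 * m))
exp(-19 * 0.087) = exp(-1.6530) = 0.191475
a = 43.8 * (1 - 0.191475) = 35.413412
b = 1.56 / (1 + exp(-19.5 * m))
exp(-19.5 * 0.087) = exp(-1.6965) = 0.183324
b = 1.56 / (1 + 0.183324) = 1.318320
Hb / (g * T^2) = 0.54 / (9.81 * 8.8^2) = 0.54 / 759.6864 = 0.00071082
gamma_b = b - a * Hb/(g*T^2) = 1.318320 - 35.413412 * 0.00071082 = 1.293148
db = Hb / gamma_b = 0.54 / 1.293148
db = 0.4176 m

0.4176
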